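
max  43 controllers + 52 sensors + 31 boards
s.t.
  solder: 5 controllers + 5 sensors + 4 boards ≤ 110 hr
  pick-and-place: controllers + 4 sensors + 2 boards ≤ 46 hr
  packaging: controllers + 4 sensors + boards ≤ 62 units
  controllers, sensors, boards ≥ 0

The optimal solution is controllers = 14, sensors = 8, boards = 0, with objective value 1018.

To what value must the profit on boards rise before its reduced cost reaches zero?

38

Check each constraint at x*: solder 110/110 (tight); pick-and-place 46/46 (tight); packaging 46/62 (slack 16).
Slack constraints have shadow price 0 (complementary slackness).
From A_Bᵀ y = c: 5·y_solder + 1·y_pick-and-place = 43; 5·y_solder + 4·y_pick-and-place = 52.
→ y_solder = 8 and y_pick-and-place = 3.
boards enters the basis when its profit ≥ yᵀa₃ = 8·4 + 3·2 = 38.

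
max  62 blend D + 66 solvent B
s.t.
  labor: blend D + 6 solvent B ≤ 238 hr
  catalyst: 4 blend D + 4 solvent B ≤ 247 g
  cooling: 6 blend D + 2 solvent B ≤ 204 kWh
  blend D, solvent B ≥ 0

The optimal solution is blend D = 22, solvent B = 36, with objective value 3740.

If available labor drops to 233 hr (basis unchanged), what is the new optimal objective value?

3700

At the optimum: labor uses 238 of 238 (binding); catalyst uses 232 of 247 (slack = 15); cooling uses 204 of 204 (binding).
Slack constraints have shadow price 0 (complementary slackness).
The binding rows give the dual system: 1·y_labor + 6·y_cooling = 62 and 6·y_labor + 2·y_cooling = 66.
→ y_labor = 8 and y_cooling = 9.
Δz = y_labor·Δb = 8 × (-5) = -40, so new z* = 3740 − 40 = 3700.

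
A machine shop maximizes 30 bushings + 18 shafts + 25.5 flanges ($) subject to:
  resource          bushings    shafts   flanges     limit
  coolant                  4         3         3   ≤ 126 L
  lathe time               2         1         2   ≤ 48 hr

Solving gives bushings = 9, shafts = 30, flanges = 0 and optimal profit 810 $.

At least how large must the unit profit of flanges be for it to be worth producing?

27

Check each constraint at x*: coolant 126/126 (tight); lathe time 48/48 (tight).
Dual feasibility on the basic columns requires 4·y_coolant + 2·y_lathe time = 30, 3·y_coolant + 1·y_lathe time = 18.
Solving: y_coolant = 3, y_lathe time = 9.
flanges enters the basis when its profit ≥ yᵀa₃ = 3·3 + 9·2 = 27.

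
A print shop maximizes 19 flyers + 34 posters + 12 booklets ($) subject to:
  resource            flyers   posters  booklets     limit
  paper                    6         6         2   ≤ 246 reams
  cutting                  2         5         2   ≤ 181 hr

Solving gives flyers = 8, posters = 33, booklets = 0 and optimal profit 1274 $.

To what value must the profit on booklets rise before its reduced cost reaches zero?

13

At the optimum: paper uses 246 of 246 (binding); cutting uses 181 of 181 (binding).
From A_Bᵀ y = c: 6·y_paper + 2·y_cutting = 19; 6·y_paper + 5·y_cutting = 34.
Solving: y_paper = 1.5, y_cutting = 5.
booklets enters the basis when its profit ≥ yᵀa₃ = 1.5·2 + 5·2 = 13.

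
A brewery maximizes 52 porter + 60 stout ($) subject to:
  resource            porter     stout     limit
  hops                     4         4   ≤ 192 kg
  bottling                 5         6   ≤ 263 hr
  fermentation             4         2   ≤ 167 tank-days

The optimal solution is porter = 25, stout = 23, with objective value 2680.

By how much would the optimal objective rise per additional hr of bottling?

8

At the optimum: hops uses 192 of 192 (binding); bottling uses 263 of 263 (binding); fermentation uses 146 of 167 (slack = 21).
Since fermentation is not tight, its dual is 0.
The binding rows give the dual system: 4·y_hops + 5·y_bottling = 52 and 4·y_hops + 6·y_bottling = 60.
Solving: y_hops = 3, y_bottling = 8.
Shadow price of bottling = 8.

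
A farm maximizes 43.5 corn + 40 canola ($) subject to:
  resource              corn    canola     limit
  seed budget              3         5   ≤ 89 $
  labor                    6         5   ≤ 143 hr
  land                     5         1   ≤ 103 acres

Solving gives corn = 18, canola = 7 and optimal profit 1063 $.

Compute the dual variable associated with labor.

Binding: seed budget and labor. Non-binding: land (6 unused).
Since land is not tight, its dual is 0.
The binding rows give the dual system: 3·y_seed budget + 6·y_labor = 43.5 and 5·y_seed budget + 5·y_labor = 40.
→ y_seed budget = 1.5 and y_labor = 6.5.
Shadow price of labor = 6.5.

6.5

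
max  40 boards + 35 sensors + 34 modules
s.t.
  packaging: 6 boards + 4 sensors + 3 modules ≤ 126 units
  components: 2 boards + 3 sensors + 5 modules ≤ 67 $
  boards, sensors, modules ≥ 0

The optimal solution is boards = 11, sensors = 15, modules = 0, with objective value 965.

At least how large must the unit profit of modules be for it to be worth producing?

Both packaging and components are binding at x*.
From A_Bᵀ y = c: 6·y_packaging + 2·y_components = 40; 4·y_packaging + 3·y_components = 35.
Solving: y_packaging = 5, y_components = 5.
modules enters the basis when its profit ≥ yᵀa₃ = 5·3 + 5·5 = 40.

40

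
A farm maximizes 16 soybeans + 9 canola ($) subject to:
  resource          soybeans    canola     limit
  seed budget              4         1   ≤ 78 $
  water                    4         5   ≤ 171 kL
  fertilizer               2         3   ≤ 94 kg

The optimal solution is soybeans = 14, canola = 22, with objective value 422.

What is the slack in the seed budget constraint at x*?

seed budget used = 4·14 + 1·22 = 78; slack = 78 − 78 = 0.

0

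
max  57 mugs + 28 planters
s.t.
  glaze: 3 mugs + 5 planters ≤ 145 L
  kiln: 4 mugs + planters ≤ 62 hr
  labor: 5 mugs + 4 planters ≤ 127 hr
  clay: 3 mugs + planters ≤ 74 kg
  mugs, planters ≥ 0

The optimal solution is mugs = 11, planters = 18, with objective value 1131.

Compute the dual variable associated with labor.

Binding: kiln and labor. Non-binding: glaze (22 unused), clay (23 unused).
By complementary slackness, y = 0 for the non-binding constraints.
Dual feasibility on the basic columns requires 4·y_kiln + 5·y_labor = 57, 1·y_kiln + 4·y_labor = 28.
Solving: y_kiln = 8, y_labor = 5.
Shadow price of labor = 5.

5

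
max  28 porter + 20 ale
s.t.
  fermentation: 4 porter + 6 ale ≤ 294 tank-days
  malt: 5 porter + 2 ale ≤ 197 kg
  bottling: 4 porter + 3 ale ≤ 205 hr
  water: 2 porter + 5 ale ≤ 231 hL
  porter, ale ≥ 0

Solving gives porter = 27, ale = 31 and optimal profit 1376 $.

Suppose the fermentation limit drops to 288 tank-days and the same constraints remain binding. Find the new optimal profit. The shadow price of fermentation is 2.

Δb = -6, so new z* = 1376 + (2)·(-6) = 1376 − 12 = 1364.

1364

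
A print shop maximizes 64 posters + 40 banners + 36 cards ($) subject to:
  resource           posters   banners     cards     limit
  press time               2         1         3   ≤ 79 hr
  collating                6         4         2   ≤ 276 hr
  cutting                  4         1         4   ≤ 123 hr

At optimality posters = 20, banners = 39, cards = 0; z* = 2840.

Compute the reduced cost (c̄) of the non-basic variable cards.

-4

Binding: press time and collating. Non-binding: cutting (4 unused).
Since cutting is not tight, its dual is 0.
The binding rows give the dual system: 2·y_press time + 6·y_collating = 64 and 1·y_press time + 4·y_collating = 40.
This yields shadow prices y_press time = 8, y_collating = 8.
Reduced cost of cards: c₃ − yᵀa₃ = 36 − (8·3 + 8·2) = 36 − 40 = -4.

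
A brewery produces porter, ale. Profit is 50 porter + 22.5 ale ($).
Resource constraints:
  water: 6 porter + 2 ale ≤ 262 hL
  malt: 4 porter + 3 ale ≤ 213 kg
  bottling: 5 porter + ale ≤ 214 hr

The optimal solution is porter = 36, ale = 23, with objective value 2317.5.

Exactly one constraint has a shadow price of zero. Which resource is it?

bottling

water: 262/262 (binding)
malt: 213/213 (binding)
bottling: 203/214 (slack 11)
By complementary slackness, a constraint with positive slack has shadow price 0 → bottling.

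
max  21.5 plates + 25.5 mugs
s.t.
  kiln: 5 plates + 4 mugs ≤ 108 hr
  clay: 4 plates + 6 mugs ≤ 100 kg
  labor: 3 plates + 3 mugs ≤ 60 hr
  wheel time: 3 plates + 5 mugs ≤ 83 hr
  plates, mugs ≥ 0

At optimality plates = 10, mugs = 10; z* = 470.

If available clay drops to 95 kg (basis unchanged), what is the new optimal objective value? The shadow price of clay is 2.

Δb = -5, so new z* = 470 + (2)·(-5) = 470 − 10 = 460.

460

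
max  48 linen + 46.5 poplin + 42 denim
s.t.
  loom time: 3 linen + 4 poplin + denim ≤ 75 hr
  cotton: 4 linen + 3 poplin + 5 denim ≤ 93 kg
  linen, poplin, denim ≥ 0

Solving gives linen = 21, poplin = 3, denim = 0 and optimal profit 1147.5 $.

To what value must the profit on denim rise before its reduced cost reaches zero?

43.5

Check each constraint at x*: loom time 75/75 (tight); cotton 93/93 (tight).
The binding rows give the dual system: 3·y_loom time + 4·y_cotton = 48 and 4·y_loom time + 3·y_cotton = 46.5.
Solving: y_loom time = 6, y_cotton = 7.5.
denim enters the basis when its profit ≥ yᵀa₃ = 6·1 + 7.5·5 = 43.5.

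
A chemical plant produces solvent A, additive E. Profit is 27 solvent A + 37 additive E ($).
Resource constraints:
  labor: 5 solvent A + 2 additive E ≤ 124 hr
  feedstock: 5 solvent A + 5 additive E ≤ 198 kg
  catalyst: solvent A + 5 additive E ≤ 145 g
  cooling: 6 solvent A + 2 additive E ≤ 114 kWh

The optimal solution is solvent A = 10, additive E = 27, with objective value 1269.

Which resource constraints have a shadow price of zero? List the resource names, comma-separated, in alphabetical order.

feedstock, labor

labor: 104/124 (slack 20)
feedstock: 185/198 (slack 13)
catalyst: 145/145 (binding)
cooling: 114/114 (binding)
By complementary slackness, a constraint with positive slack has shadow price 0 → feedstock, labor.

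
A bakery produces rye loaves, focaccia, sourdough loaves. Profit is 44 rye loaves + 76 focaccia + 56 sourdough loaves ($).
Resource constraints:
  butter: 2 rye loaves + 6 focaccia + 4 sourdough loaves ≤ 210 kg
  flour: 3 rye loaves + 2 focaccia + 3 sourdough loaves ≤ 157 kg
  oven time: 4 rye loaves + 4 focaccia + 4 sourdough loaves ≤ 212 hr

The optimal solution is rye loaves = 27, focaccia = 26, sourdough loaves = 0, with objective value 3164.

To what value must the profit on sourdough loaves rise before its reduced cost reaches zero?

60

At the optimum: butter uses 210 of 210 (binding); flour uses 133 of 157 (slack = 24); oven time uses 212 of 212 (binding).
Since flour is not tight, its dual is 0.
The binding rows give the dual system: 2·y_butter + 4·y_oven time = 44 and 6·y_butter + 4·y_oven time = 76.
This yields shadow prices y_butter = 8, y_oven time = 7.
sourdough loaves enters the basis when its profit ≥ yᵀa₃ = 8·4 + 7·4 = 60.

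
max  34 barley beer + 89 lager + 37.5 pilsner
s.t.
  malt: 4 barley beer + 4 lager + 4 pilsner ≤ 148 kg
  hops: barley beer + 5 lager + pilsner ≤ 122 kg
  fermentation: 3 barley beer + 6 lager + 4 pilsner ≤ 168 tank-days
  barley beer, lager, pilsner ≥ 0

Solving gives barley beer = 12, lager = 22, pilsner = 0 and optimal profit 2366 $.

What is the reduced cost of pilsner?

Binding: hops and fermentation. Non-binding: malt (12 unused).
Since malt is not tight, its dual is 0.
Dual feasibility on the basic columns requires 1·y_hops + 3·y_fermentation = 34, 5·y_hops + 6·y_fermentation = 89.
Solving: y_hops = 7, y_fermentation = 9.
Reduced cost of pilsner: c₃ − yᵀa₃ = 37.5 − (7·1 + 9·4) = 37.5 − 43 = -5.5.

-5.5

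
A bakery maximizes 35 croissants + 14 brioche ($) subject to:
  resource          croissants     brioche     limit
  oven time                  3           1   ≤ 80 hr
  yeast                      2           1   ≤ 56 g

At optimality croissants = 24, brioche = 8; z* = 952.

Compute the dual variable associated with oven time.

Check each constraint at x*: oven time 80/80 (tight); yeast 56/56 (tight).
Dual feasibility on the basic columns requires 3·y_oven time + 2·y_yeast = 35, 1·y_oven time + 1·y_yeast = 14.
Solving: y_oven time = 7, y_yeast = 7.
Shadow price of oven time = 7.

7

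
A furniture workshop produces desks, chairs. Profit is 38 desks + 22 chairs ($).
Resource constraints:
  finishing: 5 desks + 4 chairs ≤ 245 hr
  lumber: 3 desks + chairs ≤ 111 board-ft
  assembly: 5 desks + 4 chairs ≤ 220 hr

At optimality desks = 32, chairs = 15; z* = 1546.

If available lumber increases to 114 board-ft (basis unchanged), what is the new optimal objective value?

1564

Check each constraint at x*: finishing 220/245 (slack 25); lumber 111/111 (tight); assembly 220/220 (tight).
By complementary slackness, y = 0 for the non-binding constraint.
The binding rows give the dual system: 3·y_lumber + 5·y_assembly = 38 and 1·y_lumber + 4·y_assembly = 22.
→ y_lumber = 6 and y_assembly = 4.
Δz = y_lumber·Δb = 6 × (3) = 18, so new z* = 1546 + 18 = 1564.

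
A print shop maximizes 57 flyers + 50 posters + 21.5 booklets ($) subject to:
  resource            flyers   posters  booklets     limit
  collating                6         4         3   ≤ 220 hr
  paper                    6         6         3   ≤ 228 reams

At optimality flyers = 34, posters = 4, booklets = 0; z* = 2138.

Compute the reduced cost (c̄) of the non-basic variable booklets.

At the optimum: collating uses 220 of 220 (binding); paper uses 228 of 228 (binding).
Dual feasibility on the basic columns requires 6·y_collating + 6·y_paper = 57, 4·y_collating + 6·y_paper = 50.
This yields shadow prices y_collating = 3.5, y_paper = 6.
Reduced cost of booklets: c₃ − yᵀa₃ = 21.5 − (3.5·3 + 6·3) = 21.5 − 28.5 = -7.

-7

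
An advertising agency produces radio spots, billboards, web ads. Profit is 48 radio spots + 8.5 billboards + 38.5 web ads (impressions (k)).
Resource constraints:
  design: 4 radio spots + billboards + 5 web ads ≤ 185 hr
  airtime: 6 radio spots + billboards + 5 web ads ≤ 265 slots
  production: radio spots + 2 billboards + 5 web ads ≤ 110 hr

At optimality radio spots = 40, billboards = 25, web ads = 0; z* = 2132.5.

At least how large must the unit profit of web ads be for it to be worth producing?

At the optimum: design uses 185 of 185 (binding); airtime uses 265 of 265 (binding); production uses 90 of 110 (slack = 20).
Slack constraints have shadow price 0 (complementary slackness).
The binding rows give the dual system: 4·y_design + 6·y_airtime = 48 and 1·y_design + 1·y_airtime = 8.5.
→ y_design = 1.5 and y_airtime = 7.
web ads enters the basis when its profit ≥ yᵀa₃ = 1.5·5 + 7·5 = 42.5.

42.5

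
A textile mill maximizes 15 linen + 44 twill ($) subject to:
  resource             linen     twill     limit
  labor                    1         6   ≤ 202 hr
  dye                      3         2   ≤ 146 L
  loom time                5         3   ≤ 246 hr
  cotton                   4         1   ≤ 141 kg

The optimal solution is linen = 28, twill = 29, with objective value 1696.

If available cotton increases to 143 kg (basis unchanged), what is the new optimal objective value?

Binding: labor and cotton. Non-binding: dye (4 unused), loom time (19 unused).
Since dye, loom time are not tight, their duals are 0.
The binding rows give the dual system: 1·y_labor + 4·y_cotton = 15 and 6·y_labor + 1·y_cotton = 44.
Solving: y_labor = 7, y_cotton = 2.
Δz = y_cotton·Δb = 2 × (2) = 4, so new z* = 1696 + 4 = 1700.

1700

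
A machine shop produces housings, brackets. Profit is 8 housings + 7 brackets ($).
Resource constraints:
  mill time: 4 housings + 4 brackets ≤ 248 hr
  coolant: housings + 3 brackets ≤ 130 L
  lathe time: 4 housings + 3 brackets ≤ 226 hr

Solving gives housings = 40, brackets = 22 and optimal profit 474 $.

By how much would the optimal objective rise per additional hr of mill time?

1

At the optimum: mill time uses 248 of 248 (binding); coolant uses 106 of 130 (slack = 24); lathe time uses 226 of 226 (binding).
By complementary slackness, y = 0 for the non-binding constraint.
The binding rows give the dual system: 4·y_mill time + 4·y_lathe time = 8 and 4·y_mill time + 3·y_lathe time = 7.
Solving: y_mill time = 1, y_lathe time = 1.
Shadow price of mill time = 1.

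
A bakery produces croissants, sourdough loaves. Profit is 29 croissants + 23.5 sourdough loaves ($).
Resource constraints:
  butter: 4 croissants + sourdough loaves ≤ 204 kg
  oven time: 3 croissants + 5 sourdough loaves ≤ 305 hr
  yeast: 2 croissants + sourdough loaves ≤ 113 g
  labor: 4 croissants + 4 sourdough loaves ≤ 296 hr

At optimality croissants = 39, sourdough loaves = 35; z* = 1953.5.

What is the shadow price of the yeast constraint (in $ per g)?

Binding: yeast and labor. Non-binding: butter (13 unused), oven time (13 unused).
By complementary slackness, y = 0 for the non-binding constraints.
Dual feasibility on the basic columns requires 2·y_yeast + 4·y_labor = 29, 1·y_yeast + 4·y_labor = 23.5.
→ y_yeast = 5.5 and y_labor = 4.5.
Shadow price of yeast = 5.5.

5.5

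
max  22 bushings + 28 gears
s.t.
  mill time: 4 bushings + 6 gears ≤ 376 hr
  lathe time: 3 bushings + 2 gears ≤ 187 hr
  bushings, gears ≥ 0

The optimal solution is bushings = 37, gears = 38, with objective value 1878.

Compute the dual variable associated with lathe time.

2

Check each constraint at x*: mill time 376/376 (tight); lathe time 187/187 (tight).
From A_Bᵀ y = c: 4·y_mill time + 3·y_lathe time = 22; 6·y_mill time + 2·y_lathe time = 28.
→ y_mill time = 4 and y_lathe time = 2.
Shadow price of lathe time = 2.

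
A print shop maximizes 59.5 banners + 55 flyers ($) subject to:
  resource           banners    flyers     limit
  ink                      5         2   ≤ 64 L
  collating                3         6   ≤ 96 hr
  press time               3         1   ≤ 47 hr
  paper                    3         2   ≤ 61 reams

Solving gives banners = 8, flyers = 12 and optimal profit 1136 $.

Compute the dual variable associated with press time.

At the optimum: ink uses 64 of 64 (binding); collating uses 96 of 96 (binding); press time uses 36 of 47 (slack = 11); paper uses 48 of 61 (slack = 13).
Since press time, paper are not tight, their duals are 0.
The binding rows give the dual system: 5·y_ink + 3·y_collating = 59.5 and 2·y_ink + 6·y_collating = 55.
Solving: y_ink = 8, y_collating = 6.5.
Shadow price of press time = 0.

0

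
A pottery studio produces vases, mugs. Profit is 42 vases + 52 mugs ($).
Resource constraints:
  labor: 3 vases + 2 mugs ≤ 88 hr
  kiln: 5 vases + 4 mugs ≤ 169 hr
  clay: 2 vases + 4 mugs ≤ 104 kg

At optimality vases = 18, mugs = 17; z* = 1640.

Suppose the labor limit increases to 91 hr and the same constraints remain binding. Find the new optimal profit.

1664

Check each constraint at x*: labor 88/88 (tight); kiln 158/169 (slack 11); clay 104/104 (tight).
Since kiln is not tight, its dual is 0.
Dual feasibility on the basic columns requires 3·y_labor + 2·y_clay = 42, 2·y_labor + 4·y_clay = 52.
This yields shadow prices y_labor = 8, y_clay = 9.
Δz = y_labor·Δb = 8 × (3) = 24, so new z* = 1640 + 24 = 1664.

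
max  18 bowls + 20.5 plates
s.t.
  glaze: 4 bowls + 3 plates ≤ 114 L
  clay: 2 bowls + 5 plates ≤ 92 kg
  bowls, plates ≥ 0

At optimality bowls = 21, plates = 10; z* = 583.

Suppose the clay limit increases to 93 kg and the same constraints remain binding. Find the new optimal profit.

Check each constraint at x*: glaze 114/114 (tight); clay 92/92 (tight).
Dual feasibility on the basic columns requires 4·y_glaze + 2·y_clay = 18, 3·y_glaze + 5·y_clay = 20.5.
Solving: y_glaze = 3.5, y_clay = 2.
Δz = y_clay·Δb = 2 × (1) = 2, so new z* = 583 + 2 = 585.

585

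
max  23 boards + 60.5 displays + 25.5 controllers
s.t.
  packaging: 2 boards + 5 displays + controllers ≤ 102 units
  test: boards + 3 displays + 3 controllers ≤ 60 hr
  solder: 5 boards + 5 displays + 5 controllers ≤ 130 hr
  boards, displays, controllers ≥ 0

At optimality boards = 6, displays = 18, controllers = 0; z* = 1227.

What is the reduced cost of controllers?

-1

At the optimum: packaging uses 102 of 102 (binding); test uses 60 of 60 (binding); solder uses 120 of 130 (slack = 10).
Since solder is not tight, its dual is 0.
From A_Bᵀ y = c: 2·y_packaging + 1·y_test = 23; 5·y_packaging + 3·y_test = 60.5.
→ y_packaging = 8.5 and y_test = 6.
Reduced cost of controllers: c₃ − yᵀa₃ = 25.5 − (8.5·1 + 6·3) = 25.5 − 26.5 = -1.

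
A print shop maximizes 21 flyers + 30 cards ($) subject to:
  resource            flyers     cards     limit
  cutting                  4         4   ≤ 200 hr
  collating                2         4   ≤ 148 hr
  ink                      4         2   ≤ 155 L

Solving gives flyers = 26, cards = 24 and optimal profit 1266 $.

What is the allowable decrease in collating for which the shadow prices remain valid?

3

Binding constraints: cutting, collating. The basis is B = [[4,4],[2,4]] with det 8.
Per unit decrease in collating, x* moves by d = (0.5, -0.5).
The basis stays optimal until ink becomes binding; allowable decrease = 3 hr.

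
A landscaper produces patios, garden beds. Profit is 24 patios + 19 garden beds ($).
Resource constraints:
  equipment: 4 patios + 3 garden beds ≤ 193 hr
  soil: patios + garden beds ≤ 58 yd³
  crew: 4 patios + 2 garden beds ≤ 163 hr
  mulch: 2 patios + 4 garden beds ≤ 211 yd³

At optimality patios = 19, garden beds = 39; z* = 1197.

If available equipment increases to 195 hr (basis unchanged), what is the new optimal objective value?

1207

Binding: equipment and soil. Non-binding: crew (9 unused), mulch (17 unused).
Slack constraints have shadow price 0 (complementary slackness).
From A_Bᵀ y = c: 4·y_equipment + 1·y_soil = 24; 3·y_equipment + 1·y_soil = 19.
Solving: y_equipment = 5, y_soil = 4.
Δz = y_equipment·Δb = 5 × (2) = 10, so new z* = 1197 + 10 = 1207.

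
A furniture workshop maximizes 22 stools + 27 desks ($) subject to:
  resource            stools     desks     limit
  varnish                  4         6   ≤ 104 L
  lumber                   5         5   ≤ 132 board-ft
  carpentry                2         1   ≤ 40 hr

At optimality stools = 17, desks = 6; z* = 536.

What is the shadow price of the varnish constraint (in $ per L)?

4

At the optimum: varnish uses 104 of 104 (binding); lumber uses 115 of 132 (slack = 17); carpentry uses 40 of 40 (binding).
Since lumber is not tight, its dual is 0.
The binding rows give the dual system: 4·y_varnish + 2·y_carpentry = 22 and 6·y_varnish + 1·y_carpentry = 27.
This yields shadow prices y_varnish = 4, y_carpentry = 3.
Shadow price of varnish = 4.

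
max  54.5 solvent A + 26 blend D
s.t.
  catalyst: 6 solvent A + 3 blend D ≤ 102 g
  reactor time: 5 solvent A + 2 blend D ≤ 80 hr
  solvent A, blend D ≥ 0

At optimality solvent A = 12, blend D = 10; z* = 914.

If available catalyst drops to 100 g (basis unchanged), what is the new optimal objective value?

900

At the optimum: catalyst uses 102 of 102 (binding); reactor time uses 80 of 80 (binding).
Dual feasibility on the basic columns requires 6·y_catalyst + 5·y_reactor time = 54.5, 3·y_catalyst + 2·y_reactor time = 26.
→ y_catalyst = 7 and y_reactor time = 2.5.
Δz = y_catalyst·Δb = 7 × (-2) = -14, so new z* = 914 − 14 = 900.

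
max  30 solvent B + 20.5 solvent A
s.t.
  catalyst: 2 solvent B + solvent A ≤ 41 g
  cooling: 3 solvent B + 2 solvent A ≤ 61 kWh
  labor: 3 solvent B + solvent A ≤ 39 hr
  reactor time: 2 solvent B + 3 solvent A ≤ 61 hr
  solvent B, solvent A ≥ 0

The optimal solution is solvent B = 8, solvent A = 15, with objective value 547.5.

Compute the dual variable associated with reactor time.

4.5

At the optimum: catalyst uses 31 of 41 (slack = 10); cooling uses 54 of 61 (slack = 7); labor uses 39 of 39 (binding); reactor time uses 61 of 61 (binding).
By complementary slackness, y = 0 for the non-binding constraints.
From A_Bᵀ y = c: 3·y_labor + 2·y_reactor time = 30; 1·y_labor + 3·y_reactor time = 20.5.
→ y_labor = 7 and y_reactor time = 4.5.
Shadow price of reactor time = 4.5.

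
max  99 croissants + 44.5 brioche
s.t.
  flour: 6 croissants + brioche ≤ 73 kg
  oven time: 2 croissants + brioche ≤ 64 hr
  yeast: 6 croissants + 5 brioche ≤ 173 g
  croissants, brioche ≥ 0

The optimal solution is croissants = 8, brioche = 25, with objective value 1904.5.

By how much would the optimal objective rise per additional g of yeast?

Check each constraint at x*: flour 73/73 (tight); oven time 41/64 (slack 23); yeast 173/173 (tight).
Since oven time is not tight, its dual is 0.
Dual feasibility on the basic columns requires 6·y_flour + 6·y_yeast = 99, 1·y_flour + 5·y_yeast = 44.5.
This yields shadow prices y_flour = 9.5, y_yeast = 7.
Shadow price of yeast = 7.

7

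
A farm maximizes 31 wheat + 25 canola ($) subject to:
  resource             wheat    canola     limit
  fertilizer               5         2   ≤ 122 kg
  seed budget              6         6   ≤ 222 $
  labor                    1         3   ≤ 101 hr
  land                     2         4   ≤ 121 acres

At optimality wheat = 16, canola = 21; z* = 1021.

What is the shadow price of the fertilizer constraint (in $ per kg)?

Binding: fertilizer and seed budget. Non-binding: labor (22 unused), land (5 unused).
By complementary slackness, y = 0 for the non-binding constraints.
Dual feasibility on the basic columns requires 5·y_fertilizer + 6·y_seed budget = 31, 2·y_fertilizer + 6·y_seed budget = 25.
Solving: y_fertilizer = 2, y_seed budget = 3.5.
Shadow price of fertilizer = 2.

2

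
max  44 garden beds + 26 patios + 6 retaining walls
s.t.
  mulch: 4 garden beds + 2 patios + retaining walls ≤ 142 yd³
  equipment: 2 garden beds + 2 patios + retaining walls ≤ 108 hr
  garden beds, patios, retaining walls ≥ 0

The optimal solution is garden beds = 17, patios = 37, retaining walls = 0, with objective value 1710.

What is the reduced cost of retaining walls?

-7

Both mulch and equipment are binding at x*.
From A_Bᵀ y = c: 4·y_mulch + 2·y_equipment = 44; 2·y_mulch + 2·y_equipment = 26.
Solving: y_mulch = 9, y_equipment = 4.
Reduced cost of retaining walls: c₃ − yᵀa₃ = 6 − (9·1 + 4·1) = 6 − 13 = -7.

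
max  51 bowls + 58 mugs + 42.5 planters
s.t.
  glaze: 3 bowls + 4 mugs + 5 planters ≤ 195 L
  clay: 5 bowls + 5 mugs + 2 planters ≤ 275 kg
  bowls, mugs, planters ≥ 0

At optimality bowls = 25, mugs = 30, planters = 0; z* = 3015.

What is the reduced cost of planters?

-4.5

At the optimum: glaze uses 195 of 195 (binding); clay uses 275 of 275 (binding).
From A_Bᵀ y = c: 3·y_glaze + 5·y_clay = 51; 4·y_glaze + 5·y_clay = 58.
This yields shadow prices y_glaze = 7, y_clay = 6.
Reduced cost of planters: c₃ − yᵀa₃ = 42.5 − (7·5 + 6·2) = 42.5 − 47 = -4.5.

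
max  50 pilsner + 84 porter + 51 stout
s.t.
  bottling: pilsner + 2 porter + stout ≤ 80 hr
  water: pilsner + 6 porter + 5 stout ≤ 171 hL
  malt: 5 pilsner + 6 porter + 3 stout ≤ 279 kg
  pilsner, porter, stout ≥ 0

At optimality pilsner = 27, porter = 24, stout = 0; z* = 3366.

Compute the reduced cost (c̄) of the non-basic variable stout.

-1

At the optimum: bottling uses 75 of 80 (slack = 5); water uses 171 of 171 (binding); malt uses 279 of 279 (binding).
Slack constraints have shadow price 0 (complementary slackness).
From A_Bᵀ y = c: 1·y_water + 5·y_malt = 50; 6·y_water + 6·y_malt = 84.
Solving: y_water = 5, y_malt = 9.
Reduced cost of stout: c₃ − yᵀa₃ = 51 − (5·5 + 9·3) = 51 − 52 = -1.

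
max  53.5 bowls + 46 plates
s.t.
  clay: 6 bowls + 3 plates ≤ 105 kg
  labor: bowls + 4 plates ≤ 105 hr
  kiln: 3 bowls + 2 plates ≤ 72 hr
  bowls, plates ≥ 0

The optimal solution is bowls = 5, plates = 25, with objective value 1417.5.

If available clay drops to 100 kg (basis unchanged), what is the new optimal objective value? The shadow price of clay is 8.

1377.5

Δb = -5, so new z* = 1417.5 + (8)·(-5) = 1417.5 − 40 = 1377.5.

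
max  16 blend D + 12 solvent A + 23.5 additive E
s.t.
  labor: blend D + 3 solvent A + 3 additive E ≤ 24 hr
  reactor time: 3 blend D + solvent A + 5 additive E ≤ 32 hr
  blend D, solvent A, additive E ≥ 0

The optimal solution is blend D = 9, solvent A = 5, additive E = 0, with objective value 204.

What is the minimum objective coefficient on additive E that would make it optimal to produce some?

Check each constraint at x*: labor 24/24 (tight); reactor time 32/32 (tight).
From A_Bᵀ y = c: 1·y_labor + 3·y_reactor time = 16; 3·y_labor + 1·y_reactor time = 12.
This yields shadow prices y_labor = 2.5, y_reactor time = 4.5.
additive E enters the basis when its profit ≥ yᵀa₃ = 2.5·3 + 4.5·5 = 30.

30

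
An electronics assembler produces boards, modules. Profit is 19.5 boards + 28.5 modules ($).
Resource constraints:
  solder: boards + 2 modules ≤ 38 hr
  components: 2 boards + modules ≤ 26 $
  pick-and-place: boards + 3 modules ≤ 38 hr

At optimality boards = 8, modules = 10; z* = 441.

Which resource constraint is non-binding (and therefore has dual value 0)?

solder

solder: 28/38 (slack 10)
components: 26/26 (binding)
pick-and-place: 38/38 (binding)
By complementary slackness, a constraint with positive slack has shadow price 0 → solder.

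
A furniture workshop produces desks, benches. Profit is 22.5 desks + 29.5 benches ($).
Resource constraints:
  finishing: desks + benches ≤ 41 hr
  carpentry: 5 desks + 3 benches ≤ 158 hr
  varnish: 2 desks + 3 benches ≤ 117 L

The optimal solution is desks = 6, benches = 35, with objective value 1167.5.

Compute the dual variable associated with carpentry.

Binding: finishing and varnish. Non-binding: carpentry (23 unused).
By complementary slackness, y = 0 for the non-binding constraint.
The binding rows give the dual system: 1·y_finishing + 2·y_varnish = 22.5 and 1·y_finishing + 3·y_varnish = 29.5.
Solving: y_finishing = 8.5, y_varnish = 7.
Shadow price of carpentry = 0.

0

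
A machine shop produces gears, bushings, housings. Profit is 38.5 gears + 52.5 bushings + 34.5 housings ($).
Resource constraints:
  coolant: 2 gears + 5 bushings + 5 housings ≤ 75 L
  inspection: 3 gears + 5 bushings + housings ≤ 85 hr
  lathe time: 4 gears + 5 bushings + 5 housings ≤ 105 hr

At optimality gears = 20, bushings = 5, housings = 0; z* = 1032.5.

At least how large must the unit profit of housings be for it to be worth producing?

Binding: inspection and lathe time. Non-binding: coolant (10 unused).
By complementary slackness, y = 0 for the non-binding constraint.
From A_Bᵀ y = c: 3·y_inspection + 4·y_lathe time = 38.5; 5·y_inspection + 5·y_lathe time = 52.5.
→ y_inspection = 3.5 and y_lathe time = 7.
housings enters the basis when its profit ≥ yᵀa₃ = 3.5·1 + 7·5 = 38.5.

38.5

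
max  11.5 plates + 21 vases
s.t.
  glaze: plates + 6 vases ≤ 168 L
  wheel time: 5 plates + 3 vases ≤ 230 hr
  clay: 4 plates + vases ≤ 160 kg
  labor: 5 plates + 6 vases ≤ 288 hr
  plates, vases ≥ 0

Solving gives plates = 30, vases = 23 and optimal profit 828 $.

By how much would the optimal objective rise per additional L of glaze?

1.5

At the optimum: glaze uses 168 of 168 (binding); wheel time uses 219 of 230 (slack = 11); clay uses 143 of 160 (slack = 17); labor uses 288 of 288 (binding).
Slack constraints have shadow price 0 (complementary slackness).
Dual feasibility on the basic columns requires 1·y_glaze + 5·y_labor = 11.5, 6·y_glaze + 6·y_labor = 21.
→ y_glaze = 1.5 and y_labor = 2.
Shadow price of glaze = 1.5.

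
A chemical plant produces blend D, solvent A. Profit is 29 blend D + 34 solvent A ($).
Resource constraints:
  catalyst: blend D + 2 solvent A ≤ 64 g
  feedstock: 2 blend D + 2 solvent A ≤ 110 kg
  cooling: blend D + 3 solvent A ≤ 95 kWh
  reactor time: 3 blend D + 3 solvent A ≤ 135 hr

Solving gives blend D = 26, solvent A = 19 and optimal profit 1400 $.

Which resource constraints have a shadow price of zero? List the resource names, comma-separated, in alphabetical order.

catalyst: 64/64 (binding)
feedstock: 90/110 (slack 20)
cooling: 83/95 (slack 12)
reactor time: 135/135 (binding)
By complementary slackness, a constraint with positive slack has shadow price 0 → cooling, feedstock.

cooling, feedstock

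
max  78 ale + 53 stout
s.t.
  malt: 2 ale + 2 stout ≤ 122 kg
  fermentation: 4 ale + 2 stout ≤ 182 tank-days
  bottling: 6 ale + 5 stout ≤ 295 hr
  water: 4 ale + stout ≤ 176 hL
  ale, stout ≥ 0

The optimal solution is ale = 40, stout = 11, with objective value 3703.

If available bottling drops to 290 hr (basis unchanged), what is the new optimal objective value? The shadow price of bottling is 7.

3668

Δb = -5, so new z* = 3703 + (7)·(-5) = 3703 − 35 = 3668.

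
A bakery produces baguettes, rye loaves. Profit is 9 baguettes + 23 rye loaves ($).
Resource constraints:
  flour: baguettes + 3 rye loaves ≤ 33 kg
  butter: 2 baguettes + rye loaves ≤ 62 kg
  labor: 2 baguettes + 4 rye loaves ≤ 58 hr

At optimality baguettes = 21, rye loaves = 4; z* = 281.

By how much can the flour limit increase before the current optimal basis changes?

Binding constraints: flour, labor. The basis is B = [[1,3],[2,4]] with det -2.
Per unit increase in flour, x* moves by d = (-2, 1).
The basis stays optimal until baguettes reaches 0; allowable increase = 10.5 kg.

10.5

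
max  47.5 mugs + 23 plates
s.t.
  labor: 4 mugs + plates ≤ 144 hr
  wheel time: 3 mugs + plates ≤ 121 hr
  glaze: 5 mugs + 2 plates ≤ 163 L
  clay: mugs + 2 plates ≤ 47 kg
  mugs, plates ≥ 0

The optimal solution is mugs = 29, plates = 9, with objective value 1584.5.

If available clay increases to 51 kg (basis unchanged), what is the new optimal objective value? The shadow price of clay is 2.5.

Δb = 4, so new z* = 1584.5 + (2.5)·(4) = 1584.5 + 10 = 1594.5.

1594.5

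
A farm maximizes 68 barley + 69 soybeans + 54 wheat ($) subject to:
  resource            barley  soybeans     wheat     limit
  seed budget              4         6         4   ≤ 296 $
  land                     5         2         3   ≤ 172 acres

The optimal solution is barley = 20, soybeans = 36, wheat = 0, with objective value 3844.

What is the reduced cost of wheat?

Check each constraint at x*: seed budget 296/296 (tight); land 172/172 (tight).
Dual feasibility on the basic columns requires 4·y_seed budget + 5·y_land = 68, 6·y_seed budget + 2·y_land = 69.
→ y_seed budget = 9.5 and y_land = 6.
Reduced cost of wheat: c₃ − yᵀa₃ = 54 − (9.5·4 + 6·3) = 54 − 56 = -2.

-2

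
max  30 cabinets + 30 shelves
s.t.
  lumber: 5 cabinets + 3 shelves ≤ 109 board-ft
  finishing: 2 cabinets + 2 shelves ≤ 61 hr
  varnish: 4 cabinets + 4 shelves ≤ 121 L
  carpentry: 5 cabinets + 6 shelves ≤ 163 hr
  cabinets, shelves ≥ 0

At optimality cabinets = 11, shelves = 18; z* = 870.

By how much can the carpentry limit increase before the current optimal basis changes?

9.375

Binding constraints: lumber, carpentry. The basis is B = [[5,3],[5,6]] with det 15.
Per unit increase in carpentry, x* moves by d = (-0.2, 0.3333).
The basis stays optimal until varnish becomes binding; allowable increase = 9.375 hr.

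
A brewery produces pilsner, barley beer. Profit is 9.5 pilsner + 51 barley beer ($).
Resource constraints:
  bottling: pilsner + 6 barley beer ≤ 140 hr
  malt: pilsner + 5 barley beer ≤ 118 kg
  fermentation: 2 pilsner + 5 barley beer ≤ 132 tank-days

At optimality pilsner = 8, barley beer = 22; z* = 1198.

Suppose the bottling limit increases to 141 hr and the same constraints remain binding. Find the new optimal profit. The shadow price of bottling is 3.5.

Δb = 1, so new z* = 1198 + (3.5)·(1) = 1198 + 3.5 = 1201.5.

1201.5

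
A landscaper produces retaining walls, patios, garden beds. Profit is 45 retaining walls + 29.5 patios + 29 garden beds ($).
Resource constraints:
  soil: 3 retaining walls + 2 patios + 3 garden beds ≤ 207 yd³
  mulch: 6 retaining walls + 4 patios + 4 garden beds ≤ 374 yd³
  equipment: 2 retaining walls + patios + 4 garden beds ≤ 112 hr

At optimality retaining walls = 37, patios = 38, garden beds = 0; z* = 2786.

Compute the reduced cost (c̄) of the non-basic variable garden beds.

Check each constraint at x*: soil 187/207 (slack 20); mulch 374/374 (tight); equipment 112/112 (tight).
By complementary slackness, y = 0 for the non-binding constraint.
Dual feasibility on the basic columns requires 6·y_mulch + 2·y_equipment = 45, 4·y_mulch + 1·y_equipment = 29.5.
→ y_mulch = 7 and y_equipment = 1.5.
Reduced cost of garden beds: c₃ − yᵀa₃ = 29 − (7·4 + 1.5·4) = 29 − 34 = -5.

-5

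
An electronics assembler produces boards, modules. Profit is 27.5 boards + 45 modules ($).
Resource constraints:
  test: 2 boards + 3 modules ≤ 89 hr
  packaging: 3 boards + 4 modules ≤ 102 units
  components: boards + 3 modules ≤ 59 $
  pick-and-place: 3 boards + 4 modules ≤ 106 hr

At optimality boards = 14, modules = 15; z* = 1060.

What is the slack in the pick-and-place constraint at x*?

pick-and-place used = 3·14 + 4·15 = 102; slack = 106 − 102 = 4.

4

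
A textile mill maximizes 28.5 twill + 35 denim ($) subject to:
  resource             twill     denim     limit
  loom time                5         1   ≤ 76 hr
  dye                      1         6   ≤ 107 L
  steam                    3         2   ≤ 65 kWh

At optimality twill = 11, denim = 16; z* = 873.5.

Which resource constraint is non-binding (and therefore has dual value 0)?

loom time

loom time: 71/76 (slack 5)
dye: 107/107 (binding)
steam: 65/65 (binding)
By complementary slackness, a constraint with positive slack has shadow price 0 → loom time.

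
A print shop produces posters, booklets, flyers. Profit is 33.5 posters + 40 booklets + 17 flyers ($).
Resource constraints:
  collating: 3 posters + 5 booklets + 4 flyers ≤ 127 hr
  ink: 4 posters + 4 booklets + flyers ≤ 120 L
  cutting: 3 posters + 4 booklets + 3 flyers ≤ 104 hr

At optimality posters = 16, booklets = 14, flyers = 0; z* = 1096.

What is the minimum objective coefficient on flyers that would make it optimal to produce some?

23

At the optimum: collating uses 118 of 127 (slack = 9); ink uses 120 of 120 (binding); cutting uses 104 of 104 (binding).
Slack constraints have shadow price 0 (complementary slackness).
Dual feasibility on the basic columns requires 4·y_ink + 3·y_cutting = 33.5, 4·y_ink + 4·y_cutting = 40.
→ y_ink = 3.5 and y_cutting = 6.5.
flyers enters the basis when its profit ≥ yᵀa₃ = 3.5·1 + 6.5·3 = 23.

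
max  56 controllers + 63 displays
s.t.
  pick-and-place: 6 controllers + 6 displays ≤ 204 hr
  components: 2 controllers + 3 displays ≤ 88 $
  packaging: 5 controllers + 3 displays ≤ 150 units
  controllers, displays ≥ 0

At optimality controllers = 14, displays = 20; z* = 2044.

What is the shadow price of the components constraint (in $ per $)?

7

At the optimum: pick-and-place uses 204 of 204 (binding); components uses 88 of 88 (binding); packaging uses 130 of 150 (slack = 20).
Slack constraints have shadow price 0 (complementary slackness).
Dual feasibility on the basic columns requires 6·y_pick-and-place + 2·y_components = 56, 6·y_pick-and-place + 3·y_components = 63.
→ y_pick-and-place = 7 and y_components = 7.
Shadow price of components = 7.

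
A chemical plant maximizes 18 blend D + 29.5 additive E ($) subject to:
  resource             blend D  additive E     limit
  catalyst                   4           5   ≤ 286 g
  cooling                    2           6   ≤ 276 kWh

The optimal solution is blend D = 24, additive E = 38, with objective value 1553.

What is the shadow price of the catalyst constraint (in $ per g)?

3.5

Check each constraint at x*: catalyst 286/286 (tight); cooling 276/276 (tight).
From A_Bᵀ y = c: 4·y_catalyst + 2·y_cooling = 18; 5·y_catalyst + 6·y_cooling = 29.5.
→ y_catalyst = 3.5 and y_cooling = 2.
Shadow price of catalyst = 3.5.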